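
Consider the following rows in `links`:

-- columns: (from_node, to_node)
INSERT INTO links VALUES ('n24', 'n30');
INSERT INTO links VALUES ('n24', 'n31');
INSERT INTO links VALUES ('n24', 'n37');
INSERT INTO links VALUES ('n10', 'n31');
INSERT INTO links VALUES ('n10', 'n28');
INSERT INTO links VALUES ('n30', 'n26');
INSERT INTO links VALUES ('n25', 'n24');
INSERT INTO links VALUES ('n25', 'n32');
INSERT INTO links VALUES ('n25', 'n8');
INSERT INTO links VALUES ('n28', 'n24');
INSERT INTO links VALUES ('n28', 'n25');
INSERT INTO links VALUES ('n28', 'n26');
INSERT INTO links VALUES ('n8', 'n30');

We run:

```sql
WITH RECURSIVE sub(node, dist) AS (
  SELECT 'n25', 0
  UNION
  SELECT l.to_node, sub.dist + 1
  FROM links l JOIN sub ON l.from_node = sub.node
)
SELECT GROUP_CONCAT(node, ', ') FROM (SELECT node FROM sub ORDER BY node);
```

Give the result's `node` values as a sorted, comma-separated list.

Base: (n25, dist=0).
Iteration 1: edges from {n25} -> (n24, dist=1), (n32, dist=1), (n8, dist=1).
Iteration 2: edges from {n24,n32,n8} -> (n30, dist=2), (n31, dist=2), (n37, dist=2). [UNION drops 1 duplicate row(s)]
Iteration 3: edges from {n30,n31,n37} -> (n26, dist=3).
Iteration 4: no outgoing edges from {n26}; recursion stops.

n24, n25, n26, n30, n31, n32, n37, n8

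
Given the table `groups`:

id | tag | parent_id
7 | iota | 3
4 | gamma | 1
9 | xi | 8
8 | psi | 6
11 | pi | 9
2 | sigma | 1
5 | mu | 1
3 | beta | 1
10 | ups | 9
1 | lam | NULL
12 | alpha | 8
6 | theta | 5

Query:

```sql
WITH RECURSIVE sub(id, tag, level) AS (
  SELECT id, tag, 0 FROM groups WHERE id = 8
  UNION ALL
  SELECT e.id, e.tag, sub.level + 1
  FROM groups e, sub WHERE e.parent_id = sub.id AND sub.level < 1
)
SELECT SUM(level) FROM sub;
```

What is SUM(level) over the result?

2

Base: id=8 (psi) at level 0.
Iteration 1: rows with parent_id in {8} -> xi (id 9, level 1), alpha (id 12, level 1).
Iteration 2: level < 1 fails for all current rows; recursion stops.
SUM(level) = 0 + 1 + 1 = 2.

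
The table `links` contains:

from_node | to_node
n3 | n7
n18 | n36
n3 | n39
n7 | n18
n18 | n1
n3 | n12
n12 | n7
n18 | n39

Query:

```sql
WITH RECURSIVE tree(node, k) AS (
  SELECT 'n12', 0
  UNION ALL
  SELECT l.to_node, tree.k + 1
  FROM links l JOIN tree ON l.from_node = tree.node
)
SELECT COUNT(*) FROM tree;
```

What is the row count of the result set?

6

Base: (n12, k=0).
Iteration 1: edges from {n12} -> (n7, k=1).
Iteration 2: edges from {n7} -> (n18, k=2).
Iteration 3: edges from {n18} -> (n1, k=3), (n36, k=3), (n39, k=3).
Iteration 4: no outgoing edges from {n1,n36,n39}; recursion stops.
Total rows emitted: 6.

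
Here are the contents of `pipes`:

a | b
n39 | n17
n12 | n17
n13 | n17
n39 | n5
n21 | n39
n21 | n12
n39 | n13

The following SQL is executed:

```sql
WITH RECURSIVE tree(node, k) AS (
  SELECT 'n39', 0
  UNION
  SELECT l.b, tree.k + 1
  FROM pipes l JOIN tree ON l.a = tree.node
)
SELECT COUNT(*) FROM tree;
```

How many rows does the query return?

Base: (n39, k=0).
Iteration 1: edges from {n39} -> (n13, k=1), (n17, k=1), (n5, k=1).
Iteration 2: edges from {n13,n17,n5} -> (n17, k=2).
Iteration 3: no outgoing edges from {n17}; recursion stops.
Total rows emitted: 5.

5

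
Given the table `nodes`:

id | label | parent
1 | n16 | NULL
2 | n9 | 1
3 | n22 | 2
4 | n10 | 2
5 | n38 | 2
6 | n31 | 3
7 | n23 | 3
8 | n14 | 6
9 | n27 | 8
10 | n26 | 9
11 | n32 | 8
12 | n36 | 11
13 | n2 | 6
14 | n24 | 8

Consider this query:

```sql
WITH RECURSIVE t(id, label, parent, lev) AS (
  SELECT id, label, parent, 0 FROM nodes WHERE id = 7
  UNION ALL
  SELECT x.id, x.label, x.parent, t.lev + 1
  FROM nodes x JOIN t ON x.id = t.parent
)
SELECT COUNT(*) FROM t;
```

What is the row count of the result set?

Base: id=7 (n23), parent=3, lev 0.
Iteration 1: join on id=3 -> n22 (id 3, parent=2, lev 1).
Iteration 2: join on id=2 -> n9 (id 2, parent=1, lev 2).
Iteration 3: join on id=1 -> n16 (id 1, parent=NULL, lev 3).
Iteration 4: parent is NULL; no match; recursion stops.
Total rows emitted: 4.

4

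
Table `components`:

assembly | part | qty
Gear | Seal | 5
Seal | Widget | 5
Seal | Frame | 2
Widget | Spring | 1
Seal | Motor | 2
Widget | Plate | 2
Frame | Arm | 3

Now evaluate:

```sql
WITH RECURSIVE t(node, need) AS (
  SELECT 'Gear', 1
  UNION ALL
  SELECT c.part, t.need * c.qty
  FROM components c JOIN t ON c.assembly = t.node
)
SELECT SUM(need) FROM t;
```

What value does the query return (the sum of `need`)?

Base: (Gear, need=1).
Iteration 1: components of {Gear} -> Seal = 1*5 = 5.
Iteration 2: components of {Seal} -> Frame = 5*2 = 10, Motor = 5*2 = 10, Widget = 5*5 = 25.
Iteration 3: components of {Frame,Motor,Widget} -> Arm = 10*3 = 30, Plate = 25*2 = 50, Spring = 25*1 = 25.
Iteration 4: no further components; recursion stops.
SUM(need) = 1 + 5 + 25 + 10 + 10 + 25 + 50 + 30 = 156.

156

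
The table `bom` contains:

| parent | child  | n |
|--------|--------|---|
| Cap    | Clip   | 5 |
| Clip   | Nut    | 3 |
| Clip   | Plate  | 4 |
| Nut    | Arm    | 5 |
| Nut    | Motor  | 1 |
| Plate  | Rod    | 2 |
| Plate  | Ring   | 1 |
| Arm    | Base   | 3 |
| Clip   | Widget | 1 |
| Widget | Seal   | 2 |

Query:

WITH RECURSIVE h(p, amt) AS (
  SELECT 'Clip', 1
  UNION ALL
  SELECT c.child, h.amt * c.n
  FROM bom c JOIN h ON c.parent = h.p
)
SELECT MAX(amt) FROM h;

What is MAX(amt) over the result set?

Base: (Clip, amt=1).
Iteration 1: components of {Clip} -> Nut = 1*3 = 3, Plate = 1*4 = 4, Widget = 1*1 = 1.
Iteration 2: components of {Nut,Plate,Widget} -> Arm = 3*5 = 15, Motor = 3*1 = 3, Ring = 4*1 = 4, Rod = 4*2 = 8, Seal = 1*2 = 2.
Iteration 3: components of {Arm,Motor,Ring,Rod,Seal} -> Base = 15*3 = 45.
Iteration 4: no further components; recursion stops.
amt values: 1, 3, 4, 1, 15, 3, 8, 4, 2, 45; the maximum is 45.

45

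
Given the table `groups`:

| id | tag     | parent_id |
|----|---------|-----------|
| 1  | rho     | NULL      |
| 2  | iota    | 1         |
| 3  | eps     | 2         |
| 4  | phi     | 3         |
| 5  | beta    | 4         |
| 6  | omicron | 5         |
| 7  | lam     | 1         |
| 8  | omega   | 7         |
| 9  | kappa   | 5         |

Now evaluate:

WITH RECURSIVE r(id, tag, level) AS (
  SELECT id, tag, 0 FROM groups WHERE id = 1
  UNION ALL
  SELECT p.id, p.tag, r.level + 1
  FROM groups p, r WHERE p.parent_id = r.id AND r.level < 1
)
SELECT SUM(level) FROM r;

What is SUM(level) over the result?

2

Base: id=1 (rho) at level 0.
Iteration 1: rows with parent_id in {1} -> iota (id 2, level 1), lam (id 7, level 1).
Iteration 2: level < 1 fails for all current rows; recursion stops.
SUM(level) = 0 + 1 + 1 = 2.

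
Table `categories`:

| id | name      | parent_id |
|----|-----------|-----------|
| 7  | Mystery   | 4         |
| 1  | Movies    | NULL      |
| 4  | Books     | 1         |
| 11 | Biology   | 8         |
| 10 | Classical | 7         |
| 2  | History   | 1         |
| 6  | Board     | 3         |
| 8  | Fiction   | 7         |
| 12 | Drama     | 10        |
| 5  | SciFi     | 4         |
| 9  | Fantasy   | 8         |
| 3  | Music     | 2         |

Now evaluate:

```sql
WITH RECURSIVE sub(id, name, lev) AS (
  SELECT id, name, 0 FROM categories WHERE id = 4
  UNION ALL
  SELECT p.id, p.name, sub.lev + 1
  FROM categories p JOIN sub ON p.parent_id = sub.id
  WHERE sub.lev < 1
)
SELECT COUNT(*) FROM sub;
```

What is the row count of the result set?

Base: id=4 (Books) at lev 0.
Iteration 1: rows with parent_id in {4} -> SciFi (id 5, lev 1), Mystery (id 7, lev 1).
Iteration 2: lev < 1 fails for all current rows; recursion stops.
Total rows emitted: 3.

3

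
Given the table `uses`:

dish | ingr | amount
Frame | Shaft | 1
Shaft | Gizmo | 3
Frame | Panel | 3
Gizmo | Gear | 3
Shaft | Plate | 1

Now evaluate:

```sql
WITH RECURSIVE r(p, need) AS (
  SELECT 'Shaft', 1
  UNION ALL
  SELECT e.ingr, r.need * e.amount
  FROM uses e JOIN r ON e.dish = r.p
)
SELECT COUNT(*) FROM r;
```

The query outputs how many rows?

Base: (Shaft, need=1).
Iteration 1: components of {Shaft} -> Gizmo = 1*3 = 3, Plate = 1*1 = 1.
Iteration 2: components of {Gizmo,Plate} -> Gear = 3*3 = 9.
Iteration 3: no further components; recursion stops.
Total rows emitted: 4.

4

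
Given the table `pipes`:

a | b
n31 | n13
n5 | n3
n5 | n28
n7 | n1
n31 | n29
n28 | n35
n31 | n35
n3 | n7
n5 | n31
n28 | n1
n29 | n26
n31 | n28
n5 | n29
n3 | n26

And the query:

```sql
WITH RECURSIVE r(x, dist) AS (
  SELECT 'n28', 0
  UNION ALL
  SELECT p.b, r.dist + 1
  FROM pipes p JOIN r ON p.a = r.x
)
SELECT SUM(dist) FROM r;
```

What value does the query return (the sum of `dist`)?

2

Base: (n28, dist=0).
Iteration 1: edges from {n28} -> (n1, dist=1), (n35, dist=1).
Iteration 2: no outgoing edges from {n1,n35}; recursion stops.
SUM(dist) = 0 + 1 + 1 = 2.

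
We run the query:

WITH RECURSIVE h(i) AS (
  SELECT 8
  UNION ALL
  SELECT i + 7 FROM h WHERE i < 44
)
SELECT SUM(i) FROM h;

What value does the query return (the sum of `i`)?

Base: i=8.
Iteration 1: 8 < 44 holds -> i = 8 + 7 = 15.
Iteration 2: 15 < 44 holds -> i = 15 + 7 = 22.
Iteration 3: 22 < 44 holds -> i = 22 + 7 = 29.
Iteration 4: 29 < 44 holds -> i = 29 + 7 = 36.
Iteration 5: 36 < 44 holds -> i = 36 + 7 = 43.
Iteration 6: 43 < 44 holds -> i = 43 + 7 = 50.
Iteration 7: 50 < 44 fails; recursion stops.
SUM(i) = 8 + 15 + 22 + 29 + 36 + 43 + 50 = 203.

203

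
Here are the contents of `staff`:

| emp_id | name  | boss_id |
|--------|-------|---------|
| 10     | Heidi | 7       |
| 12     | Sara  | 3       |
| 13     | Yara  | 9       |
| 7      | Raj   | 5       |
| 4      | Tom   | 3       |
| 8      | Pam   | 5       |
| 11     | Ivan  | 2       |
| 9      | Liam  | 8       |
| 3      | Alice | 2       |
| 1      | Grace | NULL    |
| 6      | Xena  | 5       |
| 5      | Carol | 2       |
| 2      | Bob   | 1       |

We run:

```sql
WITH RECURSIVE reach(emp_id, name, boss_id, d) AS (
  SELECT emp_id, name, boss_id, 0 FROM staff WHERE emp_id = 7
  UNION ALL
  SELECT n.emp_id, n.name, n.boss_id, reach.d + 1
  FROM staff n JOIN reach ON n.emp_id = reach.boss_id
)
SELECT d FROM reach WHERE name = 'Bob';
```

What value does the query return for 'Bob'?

2

Base: emp_id=7 (Raj), boss_id=5, d 0.
Iteration 1: join on emp_id=5 -> Carol (id 5, boss_id=2, d 1).
Iteration 2: join on emp_id=2 -> Bob (id 2, boss_id=1, d 2).
Iteration 3: join on emp_id=1 -> Grace (id 1, boss_id=NULL, d 3).
Iteration 4: boss_id is NULL; no match; recursion stops.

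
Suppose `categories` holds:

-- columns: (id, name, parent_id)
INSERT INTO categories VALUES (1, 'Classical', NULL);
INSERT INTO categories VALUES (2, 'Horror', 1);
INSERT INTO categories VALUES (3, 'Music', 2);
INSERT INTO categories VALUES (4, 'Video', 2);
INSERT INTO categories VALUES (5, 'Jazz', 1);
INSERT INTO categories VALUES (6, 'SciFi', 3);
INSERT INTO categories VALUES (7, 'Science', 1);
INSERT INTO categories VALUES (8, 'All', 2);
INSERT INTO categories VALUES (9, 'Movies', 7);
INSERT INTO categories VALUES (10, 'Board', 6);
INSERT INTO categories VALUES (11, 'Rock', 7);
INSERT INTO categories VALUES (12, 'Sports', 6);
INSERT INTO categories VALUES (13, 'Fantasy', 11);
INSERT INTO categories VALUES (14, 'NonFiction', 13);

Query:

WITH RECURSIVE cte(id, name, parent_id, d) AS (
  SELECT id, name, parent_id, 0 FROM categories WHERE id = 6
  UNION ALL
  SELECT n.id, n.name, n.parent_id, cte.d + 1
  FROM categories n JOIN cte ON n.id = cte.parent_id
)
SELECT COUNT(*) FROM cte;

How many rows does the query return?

Base: id=6 (SciFi), parent_id=3, d 0.
Iteration 1: join on id=3 -> Music (id 3, parent_id=2, d 1).
Iteration 2: join on id=2 -> Horror (id 2, parent_id=1, d 2).
Iteration 3: join on id=1 -> Classical (id 1, parent_id=NULL, d 3).
Iteration 4: parent_id is NULL; no match; recursion stops.
Total rows emitted: 4.

4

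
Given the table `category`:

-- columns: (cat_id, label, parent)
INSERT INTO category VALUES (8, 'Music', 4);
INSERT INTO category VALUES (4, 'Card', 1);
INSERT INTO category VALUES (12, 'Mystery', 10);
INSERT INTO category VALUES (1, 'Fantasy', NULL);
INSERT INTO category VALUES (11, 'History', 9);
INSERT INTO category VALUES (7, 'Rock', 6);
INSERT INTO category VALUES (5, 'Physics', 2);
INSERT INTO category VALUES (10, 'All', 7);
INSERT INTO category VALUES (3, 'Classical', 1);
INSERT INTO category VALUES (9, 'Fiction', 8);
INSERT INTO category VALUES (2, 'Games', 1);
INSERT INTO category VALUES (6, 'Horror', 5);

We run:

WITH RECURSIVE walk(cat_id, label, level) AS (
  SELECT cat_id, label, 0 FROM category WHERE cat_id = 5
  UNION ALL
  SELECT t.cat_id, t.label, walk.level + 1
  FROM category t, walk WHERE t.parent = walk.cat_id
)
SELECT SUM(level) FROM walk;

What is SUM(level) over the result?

Base: cat_id=5 (Physics) at level 0.
Iteration 1: rows with parent in {5} -> Horror (id 6, level 1).
Iteration 2: rows with parent in {6} -> Rock (id 7, level 2).
Iteration 3: rows with parent in {7} -> All (id 10, level 3).
Iteration 4: rows with parent in {10} -> Mystery (id 12, level 4).
Iteration 5: no rows with parent in {12}; recursion stops.
SUM(level) = 0 + 1 + 2 + 3 + 4 = 10.

10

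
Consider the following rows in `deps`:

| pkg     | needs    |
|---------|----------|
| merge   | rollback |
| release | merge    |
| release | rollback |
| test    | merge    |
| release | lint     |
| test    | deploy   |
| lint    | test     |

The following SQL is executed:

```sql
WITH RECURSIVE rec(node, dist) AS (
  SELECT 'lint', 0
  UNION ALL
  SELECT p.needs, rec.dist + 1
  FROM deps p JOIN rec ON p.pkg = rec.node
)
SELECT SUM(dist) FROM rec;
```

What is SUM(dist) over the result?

Base: (lint, dist=0).
Iteration 1: edges from {lint} -> (test, dist=1).
Iteration 2: edges from {test} -> (deploy, dist=2), (merge, dist=2).
Iteration 3: edges from {deploy,merge} -> (rollback, dist=3).
Iteration 4: no outgoing edges from {rollback}; recursion stops.
SUM(dist) = 0 + 1 + 2 + 2 + 3 = 8.

8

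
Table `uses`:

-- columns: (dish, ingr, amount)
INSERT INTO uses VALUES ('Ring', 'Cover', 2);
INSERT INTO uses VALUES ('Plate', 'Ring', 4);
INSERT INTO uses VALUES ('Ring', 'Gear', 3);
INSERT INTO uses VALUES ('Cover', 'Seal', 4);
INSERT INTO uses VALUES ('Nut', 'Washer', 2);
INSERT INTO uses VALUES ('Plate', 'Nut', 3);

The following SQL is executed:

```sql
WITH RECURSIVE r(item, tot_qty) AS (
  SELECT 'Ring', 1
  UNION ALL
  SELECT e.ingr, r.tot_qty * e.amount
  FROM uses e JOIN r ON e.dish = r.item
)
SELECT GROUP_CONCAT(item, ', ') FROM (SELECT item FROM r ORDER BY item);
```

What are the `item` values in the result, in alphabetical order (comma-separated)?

Base: (Ring, tot_qty=1).
Iteration 1: components of {Ring} -> Cover = 1*2 = 2, Gear = 1*3 = 3.
Iteration 2: components of {Cover,Gear} -> Seal = 2*4 = 8.
Iteration 3: no further components; recursion stops.

Cover, Gear, Ring, Seal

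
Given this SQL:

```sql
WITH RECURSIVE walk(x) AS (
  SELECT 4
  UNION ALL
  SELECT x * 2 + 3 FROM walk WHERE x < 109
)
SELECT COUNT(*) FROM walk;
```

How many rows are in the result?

5

Base: x=4.
Iteration 1: 4 < 109 holds -> x = 4 * 2 + 3 = 11.
Iteration 2: 11 < 109 holds -> x = 11 * 2 + 3 = 25.
Iteration 3: 25 < 109 holds -> x = 25 * 2 + 3 = 53.
Iteration 4: 53 < 109 holds -> x = 53 * 2 + 3 = 109.
Iteration 5: 109 < 109 fails; recursion stops.
Total rows emitted: 5.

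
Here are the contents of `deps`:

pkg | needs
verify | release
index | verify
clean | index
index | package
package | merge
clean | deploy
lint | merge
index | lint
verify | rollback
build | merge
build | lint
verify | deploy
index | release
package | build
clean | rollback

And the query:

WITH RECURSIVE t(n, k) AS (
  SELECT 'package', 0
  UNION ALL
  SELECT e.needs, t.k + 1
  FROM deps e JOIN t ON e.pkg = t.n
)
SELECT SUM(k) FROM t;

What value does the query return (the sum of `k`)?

Base: (package, k=0).
Iteration 1: edges from {package} -> (build, k=1), (merge, k=1).
Iteration 2: edges from {build,merge} -> (lint, k=2), (merge, k=2).
Iteration 3: edges from {lint,merge} -> (merge, k=3).
Iteration 4: no outgoing edges from {merge}; recursion stops.
SUM(k) = 0 + 1 + 1 + 2 + 2 + 3 = 9.

9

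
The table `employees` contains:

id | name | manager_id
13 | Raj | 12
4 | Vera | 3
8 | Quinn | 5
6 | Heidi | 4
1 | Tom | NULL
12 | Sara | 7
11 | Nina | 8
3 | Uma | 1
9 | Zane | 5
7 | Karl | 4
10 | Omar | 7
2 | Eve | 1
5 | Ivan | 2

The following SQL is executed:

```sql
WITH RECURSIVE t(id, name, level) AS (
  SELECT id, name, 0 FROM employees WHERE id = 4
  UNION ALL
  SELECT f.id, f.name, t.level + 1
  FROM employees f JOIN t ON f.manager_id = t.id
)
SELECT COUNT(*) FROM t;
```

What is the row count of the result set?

6

Base: id=4 (Vera) at level 0.
Iteration 1: rows with manager_id in {4} -> Heidi (id 6, level 1), Karl (id 7, level 1).
Iteration 2: rows with manager_id in {6,7} -> Omar (id 10, level 2), Sara (id 12, level 2).
Iteration 3: rows with manager_id in {10,12} -> Raj (id 13, level 3).
Iteration 4: no rows with manager_id in {13}; recursion stops.
Total rows emitted: 6.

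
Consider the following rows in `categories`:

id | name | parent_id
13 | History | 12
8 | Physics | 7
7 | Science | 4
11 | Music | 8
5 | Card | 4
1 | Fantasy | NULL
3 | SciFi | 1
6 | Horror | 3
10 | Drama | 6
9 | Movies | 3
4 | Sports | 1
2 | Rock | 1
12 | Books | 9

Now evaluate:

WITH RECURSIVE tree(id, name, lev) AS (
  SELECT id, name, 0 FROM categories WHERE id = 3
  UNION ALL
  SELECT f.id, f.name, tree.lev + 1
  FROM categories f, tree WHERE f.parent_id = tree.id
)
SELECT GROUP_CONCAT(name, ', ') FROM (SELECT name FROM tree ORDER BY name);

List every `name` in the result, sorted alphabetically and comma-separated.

Books, Drama, History, Horror, Movies, SciFi

Base: id=3 (SciFi) at lev 0.
Iteration 1: rows with parent_id in {3} -> Horror (id 6, lev 1), Movies (id 9, lev 1).
Iteration 2: rows with parent_id in {6,9} -> Drama (id 10, lev 2), Books (id 12, lev 2).
Iteration 3: rows with parent_id in {10,12} -> History (id 13, lev 3).
Iteration 4: no rows with parent_id in {13}; recursion stops.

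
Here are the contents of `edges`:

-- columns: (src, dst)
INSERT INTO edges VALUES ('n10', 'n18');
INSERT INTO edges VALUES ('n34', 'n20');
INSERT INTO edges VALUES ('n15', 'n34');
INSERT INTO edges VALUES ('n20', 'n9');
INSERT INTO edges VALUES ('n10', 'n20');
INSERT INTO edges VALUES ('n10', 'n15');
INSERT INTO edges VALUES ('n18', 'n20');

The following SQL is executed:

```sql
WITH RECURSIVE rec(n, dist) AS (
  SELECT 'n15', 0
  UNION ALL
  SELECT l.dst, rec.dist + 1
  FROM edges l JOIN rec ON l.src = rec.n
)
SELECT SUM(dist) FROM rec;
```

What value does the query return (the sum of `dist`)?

6

Base: (n15, dist=0).
Iteration 1: edges from {n15} -> (n34, dist=1).
Iteration 2: edges from {n34} -> (n20, dist=2).
Iteration 3: edges from {n20} -> (n9, dist=3).
Iteration 4: no outgoing edges from {n9}; recursion stops.
SUM(dist) = 0 + 1 + 2 + 3 = 6.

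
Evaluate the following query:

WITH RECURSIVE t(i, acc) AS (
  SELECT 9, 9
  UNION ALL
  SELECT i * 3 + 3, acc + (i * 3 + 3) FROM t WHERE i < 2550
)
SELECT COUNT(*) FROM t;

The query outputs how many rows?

Base: i=9, acc=9.
Iteration 1: 9 < 2550 holds -> i = 9 * 3 + 3 = 30, acc = 9 + 30 = 39.
Iteration 2: 30 < 2550 holds -> i = 30 * 3 + 3 = 93, acc = 39 + 93 = 132.
Iteration 3: 93 < 2550 holds -> i = 93 * 3 + 3 = 282, acc = 132 + 282 = 414.
Iteration 4: 282 < 2550 holds -> i = 282 * 3 + 3 = 849, acc = 414 + 849 = 1263.
Iteration 5: 849 < 2550 holds -> i = 849 * 3 + 3 = 2550, acc = 1263 + 2550 = 3813.
Iteration 6: 2550 < 2550 fails; recursion stops.
Total rows emitted: 6.

6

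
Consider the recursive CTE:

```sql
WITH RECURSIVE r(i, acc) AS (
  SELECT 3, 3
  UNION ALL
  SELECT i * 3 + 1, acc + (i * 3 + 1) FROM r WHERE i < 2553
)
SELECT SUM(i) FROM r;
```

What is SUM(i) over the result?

Base: i=3, acc=3.
Iteration 1: 3 < 2553 holds -> i = 3 * 3 + 1 = 10, acc = 3 + 10 = 13.
Iteration 2: 10 < 2553 holds -> i = 10 * 3 + 1 = 31, acc = 13 + 31 = 44.
Iteration 3: 31 < 2553 holds -> i = 31 * 3 + 1 = 94, acc = 44 + 94 = 138.
Iteration 4: 94 < 2553 holds -> i = 94 * 3 + 1 = 283, acc = 138 + 283 = 421.
Iteration 5: 283 < 2553 holds -> i = 283 * 3 + 1 = 850, acc = 421 + 850 = 1271.
Iteration 6: 850 < 2553 holds -> i = 850 * 3 + 1 = 2551, acc = 1271 + 2551 = 3822.
Iteration 7: 2551 < 2553 holds -> i = 2551 * 3 + 1 = 7654, acc = 3822 + 7654 = 11476.
Iteration 8: 7654 < 2553 fails; recursion stops.
SUM(i) = 3 + 10 + 31 + 94 + 283 + 850 + 2551 + 7654 = 11476.

11476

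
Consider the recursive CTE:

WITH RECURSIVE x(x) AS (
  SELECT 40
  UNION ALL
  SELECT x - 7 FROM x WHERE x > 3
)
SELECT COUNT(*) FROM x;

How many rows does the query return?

Base: x=40.
Iteration 1: 40 > 3 holds -> x = 40 - 7 = 33.
Iteration 2: 33 > 3 holds -> x = 33 - 7 = 26.
Iteration 3: 26 > 3 holds -> x = 26 - 7 = 19.
Iteration 4: 19 > 3 holds -> x = 19 - 7 = 12.
Iteration 5: 12 > 3 holds -> x = 12 - 7 = 5.
Iteration 6: 5 > 3 holds -> x = 5 - 7 = -2.
Iteration 7: -2 > 3 fails; recursion stops.
Total rows emitted: 7.

7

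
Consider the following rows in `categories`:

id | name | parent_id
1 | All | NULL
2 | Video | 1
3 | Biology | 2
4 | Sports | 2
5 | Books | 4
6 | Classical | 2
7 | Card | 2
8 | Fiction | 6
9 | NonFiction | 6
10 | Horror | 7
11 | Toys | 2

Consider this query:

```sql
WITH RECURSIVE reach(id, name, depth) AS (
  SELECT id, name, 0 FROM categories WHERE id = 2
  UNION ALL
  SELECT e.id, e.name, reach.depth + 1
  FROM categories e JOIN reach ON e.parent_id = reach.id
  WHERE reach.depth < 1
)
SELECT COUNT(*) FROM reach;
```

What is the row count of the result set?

6

Base: id=2 (Video) at depth 0.
Iteration 1: rows with parent_id in {2} -> Biology (id 3, depth 1), Sports (id 4, depth 1), Classical (id 6, depth 1), Card (id 7, depth 1), Toys (id 11, depth 1).
Iteration 2: depth < 1 fails for all current rows; recursion stops.
Total rows emitted: 6.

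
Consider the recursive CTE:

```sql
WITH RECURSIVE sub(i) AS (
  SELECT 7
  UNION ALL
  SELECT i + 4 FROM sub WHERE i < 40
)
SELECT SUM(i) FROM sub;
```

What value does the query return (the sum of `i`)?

Base: i=7.
Iteration 1: 7 < 40 holds -> i = 7 + 4 = 11.
Iteration 2: 11 < 40 holds -> i = 11 + 4 = 15.
Iteration 3: 15 < 40 holds -> i = 15 + 4 = 19.
Iteration 4: 19 < 40 holds -> i = 19 + 4 = 23.
Iteration 5: 23 < 40 holds -> i = 23 + 4 = 27.
Iteration 6: 27 < 40 holds -> i = 27 + 4 = 31.
Iteration 7: 31 < 40 holds -> i = 31 + 4 = 35.
Iteration 8: 35 < 40 holds -> i = 35 + 4 = 39.
Iteration 9: 39 < 40 holds -> i = 39 + 4 = 43.
Iteration 10: 43 < 40 fails; recursion stops.
SUM(i) = 7 + 11 + 15 + 19 + 23 + 27 + 31 + 35 + 39 + 43 = 250.

250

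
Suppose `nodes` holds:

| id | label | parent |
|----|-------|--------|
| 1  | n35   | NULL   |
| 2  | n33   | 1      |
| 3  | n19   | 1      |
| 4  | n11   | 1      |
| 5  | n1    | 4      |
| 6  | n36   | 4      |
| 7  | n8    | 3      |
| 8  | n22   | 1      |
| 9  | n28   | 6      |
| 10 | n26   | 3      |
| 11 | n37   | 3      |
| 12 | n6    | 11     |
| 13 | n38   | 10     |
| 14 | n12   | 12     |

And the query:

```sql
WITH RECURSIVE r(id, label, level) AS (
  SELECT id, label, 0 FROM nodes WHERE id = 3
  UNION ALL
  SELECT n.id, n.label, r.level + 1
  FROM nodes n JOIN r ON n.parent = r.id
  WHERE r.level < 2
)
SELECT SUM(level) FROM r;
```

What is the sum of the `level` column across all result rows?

7

Base: id=3 (n19) at level 0.
Iteration 1: rows with parent in {3} -> n8 (id 7, level 1), n26 (id 10, level 1), n37 (id 11, level 1).
Iteration 2: rows with parent in {7,10,11} -> n6 (id 12, level 2), n38 (id 13, level 2).
Iteration 3: level < 2 fails for all current rows; recursion stops.
SUM(level) = 0 + 1 + 1 + 1 + 2 + 2 = 7.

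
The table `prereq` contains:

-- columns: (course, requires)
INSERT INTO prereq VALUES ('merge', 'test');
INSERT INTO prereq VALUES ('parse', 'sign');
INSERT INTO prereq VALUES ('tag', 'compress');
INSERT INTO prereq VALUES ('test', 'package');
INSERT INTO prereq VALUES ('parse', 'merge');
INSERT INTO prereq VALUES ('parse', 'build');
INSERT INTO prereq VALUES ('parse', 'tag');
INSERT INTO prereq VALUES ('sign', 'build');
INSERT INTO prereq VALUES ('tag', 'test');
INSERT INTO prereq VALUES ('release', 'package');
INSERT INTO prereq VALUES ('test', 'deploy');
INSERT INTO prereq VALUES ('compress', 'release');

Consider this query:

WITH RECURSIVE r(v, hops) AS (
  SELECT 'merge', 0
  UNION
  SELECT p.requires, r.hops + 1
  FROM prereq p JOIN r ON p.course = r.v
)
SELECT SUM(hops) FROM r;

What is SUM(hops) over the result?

5

Base: (merge, hops=0).
Iteration 1: edges from {merge} -> (test, hops=1).
Iteration 2: edges from {test} -> (deploy, hops=2), (package, hops=2).
Iteration 3: no outgoing edges from {deploy,package}; recursion stops.
SUM(hops) = 0 + 1 + 2 + 2 = 5.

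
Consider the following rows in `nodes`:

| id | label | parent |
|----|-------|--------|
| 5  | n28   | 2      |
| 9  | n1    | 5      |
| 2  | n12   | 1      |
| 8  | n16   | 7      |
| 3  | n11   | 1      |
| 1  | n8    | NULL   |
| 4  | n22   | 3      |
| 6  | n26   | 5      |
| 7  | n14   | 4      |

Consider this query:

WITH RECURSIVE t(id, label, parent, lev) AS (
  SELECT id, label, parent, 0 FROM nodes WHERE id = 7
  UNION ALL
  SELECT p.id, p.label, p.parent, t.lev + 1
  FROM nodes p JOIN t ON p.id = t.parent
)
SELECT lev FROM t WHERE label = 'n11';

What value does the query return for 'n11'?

2

Base: id=7 (n14), parent=4, lev 0.
Iteration 1: join on id=4 -> n22 (id 4, parent=3, lev 1).
Iteration 2: join on id=3 -> n11 (id 3, parent=1, lev 2).
Iteration 3: join on id=1 -> n8 (id 1, parent=NULL, lev 3).
Iteration 4: parent is NULL; no match; recursion stops.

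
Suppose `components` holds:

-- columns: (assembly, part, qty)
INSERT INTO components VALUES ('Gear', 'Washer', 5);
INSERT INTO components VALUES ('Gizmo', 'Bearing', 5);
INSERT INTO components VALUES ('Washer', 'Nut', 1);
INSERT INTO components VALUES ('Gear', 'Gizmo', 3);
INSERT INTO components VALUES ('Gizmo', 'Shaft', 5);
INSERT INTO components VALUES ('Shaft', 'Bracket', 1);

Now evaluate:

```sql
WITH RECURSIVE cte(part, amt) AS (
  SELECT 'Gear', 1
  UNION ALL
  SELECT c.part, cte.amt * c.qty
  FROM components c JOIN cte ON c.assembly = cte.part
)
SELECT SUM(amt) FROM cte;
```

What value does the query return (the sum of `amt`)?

Base: (Gear, amt=1).
Iteration 1: components of {Gear} -> Gizmo = 1*3 = 3, Washer = 1*5 = 5.
Iteration 2: components of {Gizmo,Washer} -> Bearing = 3*5 = 15, Nut = 5*1 = 5, Shaft = 3*5 = 15.
Iteration 3: components of {Bearing,Nut,Shaft} -> Bracket = 15*1 = 15.
Iteration 4: no further components; recursion stops.
SUM(amt) = 1 + 3 + 5 + 15 + 15 + 5 + 15 = 59.

59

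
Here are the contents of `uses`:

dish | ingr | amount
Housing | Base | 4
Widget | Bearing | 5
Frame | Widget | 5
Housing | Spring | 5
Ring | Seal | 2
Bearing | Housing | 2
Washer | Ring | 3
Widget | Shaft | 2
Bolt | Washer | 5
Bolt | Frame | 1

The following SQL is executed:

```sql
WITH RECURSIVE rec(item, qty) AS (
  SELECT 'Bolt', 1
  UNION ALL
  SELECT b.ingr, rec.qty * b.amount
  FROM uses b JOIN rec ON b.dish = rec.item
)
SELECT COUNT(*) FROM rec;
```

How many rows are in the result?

11

Base: (Bolt, qty=1).
Iteration 1: components of {Bolt} -> Frame = 1*1 = 1, Washer = 1*5 = 5.
Iteration 2: components of {Frame,Washer} -> Ring = 5*3 = 15, Widget = 1*5 = 5.
Iteration 3: components of {Ring,Widget} -> Bearing = 5*5 = 25, Seal = 15*2 = 30, Shaft = 5*2 = 10.
Iteration 4: components of {Bearing,Seal,Shaft} -> Housing = 25*2 = 50.
Iteration 5: components of {Housing} -> Base = 50*4 = 200, Spring = 50*5 = 250.
Iteration 6: no further components; recursion stops.
Total rows emitted: 11.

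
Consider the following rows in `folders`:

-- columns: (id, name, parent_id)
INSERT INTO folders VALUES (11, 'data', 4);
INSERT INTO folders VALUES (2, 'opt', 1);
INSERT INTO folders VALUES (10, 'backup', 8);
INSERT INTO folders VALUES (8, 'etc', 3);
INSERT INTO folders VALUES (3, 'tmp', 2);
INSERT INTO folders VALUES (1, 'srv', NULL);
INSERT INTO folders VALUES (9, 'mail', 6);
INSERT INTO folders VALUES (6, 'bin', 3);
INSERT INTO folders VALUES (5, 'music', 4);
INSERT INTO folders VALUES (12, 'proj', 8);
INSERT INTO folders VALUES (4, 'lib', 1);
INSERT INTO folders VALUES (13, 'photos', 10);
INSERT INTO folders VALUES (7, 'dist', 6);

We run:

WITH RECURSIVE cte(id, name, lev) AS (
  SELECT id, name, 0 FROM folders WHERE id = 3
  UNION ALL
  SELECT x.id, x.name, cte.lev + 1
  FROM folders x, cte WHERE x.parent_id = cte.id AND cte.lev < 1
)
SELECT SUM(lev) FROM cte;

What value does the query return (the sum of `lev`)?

2

Base: id=3 (tmp) at lev 0.
Iteration 1: rows with parent_id in {3} -> bin (id 6, lev 1), etc (id 8, lev 1).
Iteration 2: lev < 1 fails for all current rows; recursion stops.
SUM(lev) = 0 + 1 + 1 = 2.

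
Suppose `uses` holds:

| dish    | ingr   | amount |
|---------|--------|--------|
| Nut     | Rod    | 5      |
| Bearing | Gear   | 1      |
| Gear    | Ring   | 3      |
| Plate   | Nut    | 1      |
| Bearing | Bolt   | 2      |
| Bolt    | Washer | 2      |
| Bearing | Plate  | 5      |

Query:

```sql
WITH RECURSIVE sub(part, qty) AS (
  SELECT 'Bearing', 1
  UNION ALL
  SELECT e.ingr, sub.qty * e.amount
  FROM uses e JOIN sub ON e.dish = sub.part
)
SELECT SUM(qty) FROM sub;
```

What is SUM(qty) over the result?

46

Base: (Bearing, qty=1).
Iteration 1: components of {Bearing} -> Bolt = 1*2 = 2, Gear = 1*1 = 1, Plate = 1*5 = 5.
Iteration 2: components of {Bolt,Gear,Plate} -> Nut = 5*1 = 5, Ring = 1*3 = 3, Washer = 2*2 = 4.
Iteration 3: components of {Nut,Ring,Washer} -> Rod = 5*5 = 25.
Iteration 4: no further components; recursion stops.
SUM(qty) = 1 + 5 + 2 + 1 + 5 + 4 + 3 + 25 = 46.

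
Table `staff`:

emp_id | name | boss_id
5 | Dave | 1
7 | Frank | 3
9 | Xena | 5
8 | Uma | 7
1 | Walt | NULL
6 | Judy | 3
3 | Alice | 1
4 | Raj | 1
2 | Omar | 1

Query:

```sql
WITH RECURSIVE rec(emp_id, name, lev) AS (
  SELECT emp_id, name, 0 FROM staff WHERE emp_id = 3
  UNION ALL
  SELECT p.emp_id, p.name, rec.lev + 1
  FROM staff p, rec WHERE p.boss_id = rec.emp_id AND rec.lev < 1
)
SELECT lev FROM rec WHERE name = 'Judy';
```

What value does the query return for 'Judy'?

1

Base: emp_id=3 (Alice) at lev 0.
Iteration 1: rows with boss_id in {3} -> Judy (id 6, lev 1), Frank (id 7, lev 1).
Iteration 2: lev < 1 fails for all current rows; recursion stops.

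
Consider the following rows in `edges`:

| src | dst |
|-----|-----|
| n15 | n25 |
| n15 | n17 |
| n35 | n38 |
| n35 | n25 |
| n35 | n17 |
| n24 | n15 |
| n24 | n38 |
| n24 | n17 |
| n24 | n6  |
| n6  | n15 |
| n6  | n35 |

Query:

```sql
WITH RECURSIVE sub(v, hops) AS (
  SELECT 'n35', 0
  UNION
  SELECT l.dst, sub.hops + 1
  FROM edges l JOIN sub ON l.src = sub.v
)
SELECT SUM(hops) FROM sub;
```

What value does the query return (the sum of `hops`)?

3

Base: (n35, hops=0).
Iteration 1: edges from {n35} -> (n17, hops=1), (n25, hops=1), (n38, hops=1).
Iteration 2: no outgoing edges from {n17,n25,n38}; recursion stops.
SUM(hops) = 0 + 1 + 1 + 1 = 3.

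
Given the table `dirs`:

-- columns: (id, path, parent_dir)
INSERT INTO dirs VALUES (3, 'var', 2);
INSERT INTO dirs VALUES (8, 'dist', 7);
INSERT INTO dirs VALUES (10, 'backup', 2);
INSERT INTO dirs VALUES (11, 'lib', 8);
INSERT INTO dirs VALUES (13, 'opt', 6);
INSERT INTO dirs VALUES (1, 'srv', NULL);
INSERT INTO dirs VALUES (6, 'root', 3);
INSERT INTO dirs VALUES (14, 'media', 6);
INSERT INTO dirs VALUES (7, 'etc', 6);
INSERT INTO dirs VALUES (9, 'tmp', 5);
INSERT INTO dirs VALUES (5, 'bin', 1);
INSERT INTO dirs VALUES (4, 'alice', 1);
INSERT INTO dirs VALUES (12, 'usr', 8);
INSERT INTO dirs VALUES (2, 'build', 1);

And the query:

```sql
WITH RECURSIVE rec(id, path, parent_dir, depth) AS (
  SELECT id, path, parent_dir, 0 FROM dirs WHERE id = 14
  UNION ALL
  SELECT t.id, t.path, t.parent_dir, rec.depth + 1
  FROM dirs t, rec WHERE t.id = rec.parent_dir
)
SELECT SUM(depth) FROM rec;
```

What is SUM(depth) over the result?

Base: id=14 (media), parent_dir=6, depth 0.
Iteration 1: join on id=6 -> root (id 6, parent_dir=3, depth 1).
Iteration 2: join on id=3 -> var (id 3, parent_dir=2, depth 2).
Iteration 3: join on id=2 -> build (id 2, parent_dir=1, depth 3).
Iteration 4: join on id=1 -> srv (id 1, parent_dir=NULL, depth 4).
Iteration 5: parent_dir is NULL; no match; recursion stops.
SUM(depth) = 0 + 1 + 2 + 3 + 4 = 10.

10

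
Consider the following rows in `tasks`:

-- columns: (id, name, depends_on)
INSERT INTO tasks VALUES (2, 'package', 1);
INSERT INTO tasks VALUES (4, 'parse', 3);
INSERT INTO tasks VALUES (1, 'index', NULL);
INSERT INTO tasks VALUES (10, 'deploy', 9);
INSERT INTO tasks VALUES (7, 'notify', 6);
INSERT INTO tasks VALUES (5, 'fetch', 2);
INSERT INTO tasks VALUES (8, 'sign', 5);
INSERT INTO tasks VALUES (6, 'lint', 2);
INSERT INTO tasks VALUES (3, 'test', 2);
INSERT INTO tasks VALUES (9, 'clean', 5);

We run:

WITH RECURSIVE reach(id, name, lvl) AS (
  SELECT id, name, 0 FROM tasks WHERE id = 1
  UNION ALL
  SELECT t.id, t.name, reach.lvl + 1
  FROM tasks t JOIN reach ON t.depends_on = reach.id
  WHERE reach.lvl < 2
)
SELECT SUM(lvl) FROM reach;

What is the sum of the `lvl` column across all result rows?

7

Base: id=1 (index) at lvl 0.
Iteration 1: rows with depends_on in {1} -> package (id 2, lvl 1).
Iteration 2: rows with depends_on in {2} -> test (id 3, lvl 2), fetch (id 5, lvl 2), lint (id 6, lvl 2).
Iteration 3: lvl < 2 fails for all current rows; recursion stops.
SUM(lvl) = 0 + 1 + 2 + 2 + 2 = 7.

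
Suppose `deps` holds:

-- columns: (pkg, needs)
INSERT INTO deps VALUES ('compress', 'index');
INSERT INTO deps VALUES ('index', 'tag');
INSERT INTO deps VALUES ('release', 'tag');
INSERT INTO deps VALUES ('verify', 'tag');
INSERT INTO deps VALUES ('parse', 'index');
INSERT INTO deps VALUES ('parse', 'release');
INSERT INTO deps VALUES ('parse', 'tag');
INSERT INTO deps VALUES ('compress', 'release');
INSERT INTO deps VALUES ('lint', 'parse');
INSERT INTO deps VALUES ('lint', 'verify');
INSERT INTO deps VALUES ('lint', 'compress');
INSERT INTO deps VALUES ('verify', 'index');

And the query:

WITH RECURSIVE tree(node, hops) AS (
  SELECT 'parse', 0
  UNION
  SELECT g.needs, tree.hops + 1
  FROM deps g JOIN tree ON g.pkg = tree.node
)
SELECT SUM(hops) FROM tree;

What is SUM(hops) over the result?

Base: (parse, hops=0).
Iteration 1: edges from {parse} -> (index, hops=1), (release, hops=1), (tag, hops=1).
Iteration 2: edges from {index,release,tag} -> (tag, hops=2). [UNION drops 1 duplicate row(s)]
Iteration 3: no outgoing edges from {tag}; recursion stops.
SUM(hops) = 0 + 1 + 1 + 1 + 2 = 5.

5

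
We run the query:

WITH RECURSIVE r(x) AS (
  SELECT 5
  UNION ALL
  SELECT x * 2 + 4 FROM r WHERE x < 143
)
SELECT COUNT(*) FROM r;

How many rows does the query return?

Base: x=5.
Iteration 1: 5 < 143 holds -> x = 5 * 2 + 4 = 14.
Iteration 2: 14 < 143 holds -> x = 14 * 2 + 4 = 32.
Iteration 3: 32 < 143 holds -> x = 32 * 2 + 4 = 68.
Iteration 4: 68 < 143 holds -> x = 68 * 2 + 4 = 140.
Iteration 5: 140 < 143 holds -> x = 140 * 2 + 4 = 284.
Iteration 6: 284 < 143 fails; recursion stops.
Total rows emitted: 6.

6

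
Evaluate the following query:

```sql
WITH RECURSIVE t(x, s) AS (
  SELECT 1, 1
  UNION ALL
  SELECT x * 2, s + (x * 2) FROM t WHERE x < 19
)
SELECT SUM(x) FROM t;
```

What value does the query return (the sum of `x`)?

63

Base: x=1, s=1.
Iteration 1: 1 < 19 holds -> x = 1 * 2 = 2, s = 1 + 2 = 3.
Iteration 2: 2 < 19 holds -> x = 2 * 2 = 4, s = 3 + 4 = 7.
Iteration 3: 4 < 19 holds -> x = 4 * 2 = 8, s = 7 + 8 = 15.
Iteration 4: 8 < 19 holds -> x = 8 * 2 = 16, s = 15 + 16 = 31.
Iteration 5: 16 < 19 holds -> x = 16 * 2 = 32, s = 31 + 32 = 63.
Iteration 6: 32 < 19 fails; recursion stops.
SUM(x) = 1 + 2 + 4 + 8 + 16 + 32 = 63.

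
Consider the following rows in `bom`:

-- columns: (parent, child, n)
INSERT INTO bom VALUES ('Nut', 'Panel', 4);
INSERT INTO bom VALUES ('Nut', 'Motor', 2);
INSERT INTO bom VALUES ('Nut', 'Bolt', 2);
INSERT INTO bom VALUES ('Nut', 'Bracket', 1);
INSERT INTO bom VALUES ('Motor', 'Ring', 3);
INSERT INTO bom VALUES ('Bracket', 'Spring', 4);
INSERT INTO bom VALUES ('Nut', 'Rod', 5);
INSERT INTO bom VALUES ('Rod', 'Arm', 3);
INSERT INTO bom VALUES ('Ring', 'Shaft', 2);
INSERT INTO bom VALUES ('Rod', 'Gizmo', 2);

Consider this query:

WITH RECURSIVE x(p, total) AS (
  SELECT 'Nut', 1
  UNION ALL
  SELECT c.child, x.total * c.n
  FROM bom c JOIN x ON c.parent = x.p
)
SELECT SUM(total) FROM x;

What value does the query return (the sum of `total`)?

Base: (Nut, total=1).
Iteration 1: components of {Nut} -> Bolt = 1*2 = 2, Bracket = 1*1 = 1, Motor = 1*2 = 2, Panel = 1*4 = 4, Rod = 1*5 = 5.
Iteration 2: components of {Bolt,Bracket,Motor,Panel,Rod} -> Arm = 5*3 = 15, Gizmo = 5*2 = 10, Ring = 2*3 = 6, Spring = 1*4 = 4.
Iteration 3: components of {Arm,Gizmo,Ring,Spring} -> Shaft = 6*2 = 12.
Iteration 4: no further components; recursion stops.
SUM(total) = 1 + 4 + 2 + 2 + 1 + 5 + 6 + 4 + 15 + 10 + 12 = 62.

62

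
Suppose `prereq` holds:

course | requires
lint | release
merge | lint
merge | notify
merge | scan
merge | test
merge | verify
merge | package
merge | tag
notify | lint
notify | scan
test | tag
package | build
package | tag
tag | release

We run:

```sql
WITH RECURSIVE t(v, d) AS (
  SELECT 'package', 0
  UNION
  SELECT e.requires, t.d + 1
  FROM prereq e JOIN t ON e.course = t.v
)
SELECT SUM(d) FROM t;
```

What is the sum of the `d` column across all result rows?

Base: (package, d=0).
Iteration 1: edges from {package} -> (build, d=1), (tag, d=1).
Iteration 2: edges from {build,tag} -> (release, d=2).
Iteration 3: no outgoing edges from {release}; recursion stops.
SUM(d) = 0 + 1 + 1 + 2 = 4.

4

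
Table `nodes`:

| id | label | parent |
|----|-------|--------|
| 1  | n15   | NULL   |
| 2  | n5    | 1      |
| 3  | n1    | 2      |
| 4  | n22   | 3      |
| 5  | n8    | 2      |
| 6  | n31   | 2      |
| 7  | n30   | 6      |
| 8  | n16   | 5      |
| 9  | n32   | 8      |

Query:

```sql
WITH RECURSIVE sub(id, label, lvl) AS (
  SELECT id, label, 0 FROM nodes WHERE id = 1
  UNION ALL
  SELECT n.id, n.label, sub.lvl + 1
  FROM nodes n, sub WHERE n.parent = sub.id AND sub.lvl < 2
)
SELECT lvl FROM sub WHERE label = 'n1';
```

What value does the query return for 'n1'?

2

Base: id=1 (n15) at lvl 0.
Iteration 1: rows with parent in {1} -> n5 (id 2, lvl 1).
Iteration 2: rows with parent in {2} -> n1 (id 3, lvl 2), n8 (id 5, lvl 2), n31 (id 6, lvl 2).
Iteration 3: lvl < 2 fails for all current rows; recursion stops.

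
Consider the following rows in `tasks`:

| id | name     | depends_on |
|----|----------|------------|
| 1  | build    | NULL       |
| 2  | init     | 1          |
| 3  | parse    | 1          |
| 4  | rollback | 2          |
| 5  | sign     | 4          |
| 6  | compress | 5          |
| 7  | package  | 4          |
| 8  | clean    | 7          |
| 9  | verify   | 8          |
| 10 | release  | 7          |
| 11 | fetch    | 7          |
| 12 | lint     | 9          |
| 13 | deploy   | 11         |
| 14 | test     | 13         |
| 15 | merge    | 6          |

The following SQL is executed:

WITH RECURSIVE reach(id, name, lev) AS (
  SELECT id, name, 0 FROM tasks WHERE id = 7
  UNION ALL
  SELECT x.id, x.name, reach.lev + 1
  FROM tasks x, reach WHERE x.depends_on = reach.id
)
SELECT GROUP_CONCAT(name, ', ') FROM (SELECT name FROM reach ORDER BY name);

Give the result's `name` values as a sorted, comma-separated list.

clean, deploy, fetch, lint, package, release, test, verify

Base: id=7 (package) at lev 0.
Iteration 1: rows with depends_on in {7} -> clean (id 8, lev 1), release (id 10, lev 1), fetch (id 11, lev 1).
Iteration 2: rows with depends_on in {8,10,11} -> verify (id 9, lev 2), deploy (id 13, lev 2).
Iteration 3: rows with depends_on in {9,13} -> lint (id 12, lev 3), test (id 14, lev 3).
Iteration 4: no rows with depends_on in {12,14}; recursion stops.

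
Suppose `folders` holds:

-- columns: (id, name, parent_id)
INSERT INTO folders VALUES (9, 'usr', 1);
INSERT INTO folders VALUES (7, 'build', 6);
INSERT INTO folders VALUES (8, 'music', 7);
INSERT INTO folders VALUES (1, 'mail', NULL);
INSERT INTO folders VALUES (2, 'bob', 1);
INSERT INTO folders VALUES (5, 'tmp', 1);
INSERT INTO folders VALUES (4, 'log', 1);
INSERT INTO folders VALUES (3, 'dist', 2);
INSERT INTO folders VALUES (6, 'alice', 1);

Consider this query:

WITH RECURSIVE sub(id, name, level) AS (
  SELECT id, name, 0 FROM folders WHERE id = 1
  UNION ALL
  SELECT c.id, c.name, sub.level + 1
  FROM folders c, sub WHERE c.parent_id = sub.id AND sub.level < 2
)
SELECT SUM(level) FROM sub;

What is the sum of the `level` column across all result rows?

Base: id=1 (mail) at level 0.
Iteration 1: rows with parent_id in {1} -> bob (id 2, level 1), log (id 4, level 1), tmp (id 5, level 1), alice (id 6, level 1), usr (id 9, level 1).
Iteration 2: rows with parent_id in {2,4,5,6,9} -> dist (id 3, level 2), build (id 7, level 2).
Iteration 3: level < 2 fails for all current rows; recursion stops.
SUM(level) = 0 + 1 + 1 + 1 + 1 + 1 + 2 + 2 = 9.

9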